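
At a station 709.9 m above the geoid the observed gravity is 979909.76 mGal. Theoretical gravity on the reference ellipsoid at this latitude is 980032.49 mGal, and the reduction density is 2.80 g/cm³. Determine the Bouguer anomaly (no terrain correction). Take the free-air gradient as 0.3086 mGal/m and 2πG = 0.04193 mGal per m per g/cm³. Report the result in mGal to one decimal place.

13.0

Free-air correction = 0.3086 × 709.9 = 219.08 mGal
Free-air anomaly = 979909.76 − 980032.49 + (219.08) = 96.35 mGal
Bouguer slab correction = 0.04193 × 2.80 × 709.9 = 83.35 mGal
Simple Bouguer anomaly = 96.35 − (83.35) = 13.00 mGal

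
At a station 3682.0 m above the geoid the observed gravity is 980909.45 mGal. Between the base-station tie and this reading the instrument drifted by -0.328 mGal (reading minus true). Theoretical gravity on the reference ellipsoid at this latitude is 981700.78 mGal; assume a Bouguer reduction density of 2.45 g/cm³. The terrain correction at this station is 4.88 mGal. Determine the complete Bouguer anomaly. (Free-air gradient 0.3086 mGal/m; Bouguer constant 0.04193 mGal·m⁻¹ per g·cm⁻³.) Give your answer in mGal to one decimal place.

-28.1

Drift-corrected reading = 980909.45 − (-0.328) = 980909.778 mGal
Free-air correction = 0.3086 × 3682.0 = 1136.27 mGal
Free-air anomaly = 980909.778 − 981700.78 + (1136.27) = 345.268 mGal
Bouguer slab correction = 0.04193 × 2.45 × 3682.0 = 378.25 mGal
Simple Bouguer anomaly = 345.268 − (378.25) = -32.982 mGal
Complete Bouguer anomaly = -32.982 + 4.88 = -28.102 mGal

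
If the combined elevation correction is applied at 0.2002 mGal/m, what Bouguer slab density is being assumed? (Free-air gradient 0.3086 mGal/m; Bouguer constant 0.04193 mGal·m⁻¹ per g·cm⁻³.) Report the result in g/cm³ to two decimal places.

0.2002 = 0.3086 − 0.04193 × ρ
ρ = (0.3086 − 0.2002) / 0.04193 = 2.59 g/cm³

2.59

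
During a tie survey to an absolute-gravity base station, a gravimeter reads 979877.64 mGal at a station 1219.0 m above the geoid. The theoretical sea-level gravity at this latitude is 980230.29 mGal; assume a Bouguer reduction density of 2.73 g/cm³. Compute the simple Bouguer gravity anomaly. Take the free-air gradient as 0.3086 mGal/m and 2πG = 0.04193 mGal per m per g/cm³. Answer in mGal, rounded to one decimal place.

Free-air correction = 0.3086 × 1219.0 = 376.18 mGal
Free-air anomaly = 979877.64 − 980230.29 + (376.18) = 23.53 mGal
Bouguer slab correction = 0.04193 × 2.73 × 1219.0 = 139.54 mGal
Simple Bouguer anomaly = 23.53 − (139.54) = -116.01 mGal

-116.0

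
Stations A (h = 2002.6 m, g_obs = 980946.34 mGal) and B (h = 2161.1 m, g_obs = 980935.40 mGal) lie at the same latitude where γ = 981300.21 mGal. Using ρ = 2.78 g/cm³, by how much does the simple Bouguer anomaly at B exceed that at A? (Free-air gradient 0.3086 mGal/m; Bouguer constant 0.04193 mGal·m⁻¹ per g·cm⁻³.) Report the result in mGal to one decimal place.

Δg_SB(A) = 980946.34 − 981300.21 + 0.3086×2002.6 − 0.04193×2.78×2002.6 = 30.70 mGal
Δg_SB(B) = 980935.40 − 981300.21 + 0.3086×2161.1 − 0.04193×2.78×2161.1 = 50.20 mGal
Difference = 50.20 − (30.70) = 19.50 mGal

19.5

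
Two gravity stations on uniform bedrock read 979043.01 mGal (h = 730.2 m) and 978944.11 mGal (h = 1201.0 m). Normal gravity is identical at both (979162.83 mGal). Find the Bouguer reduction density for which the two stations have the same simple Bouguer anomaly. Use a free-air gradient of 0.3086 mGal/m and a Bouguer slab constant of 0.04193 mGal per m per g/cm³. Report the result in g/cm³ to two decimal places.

2.35

Δg_obs = 978944.11 − 979043.01 = -98.90 mGal over Δh = 1201.0 − 730.2 = 470.8 m
Equal Bouguer anomalies ⇒ Δg_obs + (0.3086 − 0.04193ρ)·Δh = 0
0.3086 − 0.04193ρ = −Δg_obs/Δh = 0.21007
ρ = (0.3086 − 0.21007) / 0.04193 = 2.35 g/cm³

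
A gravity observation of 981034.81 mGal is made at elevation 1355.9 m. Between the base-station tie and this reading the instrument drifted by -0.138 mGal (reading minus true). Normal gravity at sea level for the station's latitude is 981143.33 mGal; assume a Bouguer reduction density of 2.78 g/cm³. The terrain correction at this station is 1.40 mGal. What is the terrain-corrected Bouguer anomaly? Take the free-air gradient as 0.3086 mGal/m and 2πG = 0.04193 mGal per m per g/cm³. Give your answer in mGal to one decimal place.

Drift-corrected reading = 981034.81 − (-0.138) = 981034.948 mGal
Free-air correction = 0.3086 × 1355.9 = 418.43 mGal
Free-air anomaly = 981034.948 − 981143.33 + (418.43) = 310.048 mGal
Bouguer slab correction = 0.04193 × 2.78 × 1355.9 = 158.05 mGal
Simple Bouguer anomaly = 310.048 − (158.05) = 151.998 mGal
Complete Bouguer anomaly = 151.998 + 1.40 = 153.398 mGal

153.4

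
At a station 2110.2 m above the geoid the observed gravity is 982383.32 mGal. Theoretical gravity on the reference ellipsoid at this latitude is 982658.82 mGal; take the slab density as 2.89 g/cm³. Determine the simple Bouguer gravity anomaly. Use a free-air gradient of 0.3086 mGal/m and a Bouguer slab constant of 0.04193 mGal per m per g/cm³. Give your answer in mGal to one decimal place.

120.0

Free-air correction = 0.3086 × 2110.2 = 651.21 mGal
Free-air anomaly = 982383.32 − 982658.82 + (651.21) = 375.71 mGal
Bouguer slab correction = 0.04193 × 2.89 × 2110.2 = 255.71 mGal
Simple Bouguer anomaly = 375.71 − (255.71) = 120.00 mGal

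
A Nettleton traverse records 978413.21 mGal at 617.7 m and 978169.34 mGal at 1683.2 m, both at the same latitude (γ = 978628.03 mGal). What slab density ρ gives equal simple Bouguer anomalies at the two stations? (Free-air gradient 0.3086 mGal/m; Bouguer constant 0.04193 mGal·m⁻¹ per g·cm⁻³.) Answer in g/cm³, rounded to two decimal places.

1.90

Δg_obs = 978169.34 − 978413.21 = -243.87 mGal over Δh = 1683.2 − 617.7 = 1065.5 m
Equal Bouguer anomalies ⇒ Δg_obs + (0.3086 − 0.04193ρ)·Δh = 0
0.3086 − 0.04193ρ = −Δg_obs/Δh = 0.22888
ρ = (0.3086 − 0.22888) / 0.04193 = 1.90 g/cm³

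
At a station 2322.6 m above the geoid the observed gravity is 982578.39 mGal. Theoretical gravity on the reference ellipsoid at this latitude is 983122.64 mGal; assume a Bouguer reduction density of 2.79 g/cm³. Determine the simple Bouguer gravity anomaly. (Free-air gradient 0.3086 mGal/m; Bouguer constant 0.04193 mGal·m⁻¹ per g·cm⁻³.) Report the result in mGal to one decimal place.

-99.2

Free-air correction = 0.3086 × 2322.6 = 716.75 mGal
Free-air anomaly = 982578.39 − 983122.64 + (716.75) = 172.50 mGal
Bouguer slab correction = 0.04193 × 2.79 × 2322.6 = 271.71 mGal
Simple Bouguer anomaly = 172.50 − (271.71) = -99.21 mGal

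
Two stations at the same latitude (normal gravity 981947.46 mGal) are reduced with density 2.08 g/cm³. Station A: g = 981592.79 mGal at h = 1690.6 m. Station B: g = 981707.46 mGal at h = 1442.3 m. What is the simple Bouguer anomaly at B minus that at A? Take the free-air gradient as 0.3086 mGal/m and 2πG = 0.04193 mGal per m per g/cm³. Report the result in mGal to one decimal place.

Δg_SB(A) = 981592.79 − 981947.46 + 0.3086×1690.6 − 0.04193×2.08×1690.6 = 19.60 mGal
Δg_SB(B) = 981707.46 − 981947.46 + 0.3086×1442.3 − 0.04193×2.08×1442.3 = 79.30 mGal
Difference = 79.30 − (19.60) = 59.70 mGal

59.7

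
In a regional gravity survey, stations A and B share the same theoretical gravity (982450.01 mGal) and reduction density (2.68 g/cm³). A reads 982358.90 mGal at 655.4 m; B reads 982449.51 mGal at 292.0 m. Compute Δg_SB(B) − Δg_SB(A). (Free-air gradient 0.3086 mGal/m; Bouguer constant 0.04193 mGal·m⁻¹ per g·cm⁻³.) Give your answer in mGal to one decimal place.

19.3

Δg_SB(A) = 982358.90 − 982450.01 + 0.3086×655.4 − 0.04193×2.68×655.4 = 37.50 mGal
Δg_SB(B) = 982449.51 − 982450.01 + 0.3086×292.0 − 0.04193×2.68×292.0 = 56.80 mGal
Difference = 56.80 − (37.50) = 19.30 mGal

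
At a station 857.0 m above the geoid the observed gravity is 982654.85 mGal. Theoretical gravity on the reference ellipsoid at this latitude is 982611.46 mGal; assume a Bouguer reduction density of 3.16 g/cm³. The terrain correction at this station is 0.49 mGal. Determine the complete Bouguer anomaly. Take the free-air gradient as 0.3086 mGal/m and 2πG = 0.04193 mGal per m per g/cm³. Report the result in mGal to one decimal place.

Free-air correction = 0.3086 × 857.0 = 264.47 mGal
Free-air anomaly = 982654.85 − 982611.46 + (264.47) = 307.86 mGal
Bouguer slab correction = 0.04193 × 3.16 × 857.0 = 113.55 mGal
Simple Bouguer anomaly = 307.86 − (113.55) = 194.31 mGal
Complete Bouguer anomaly = 194.31 + 0.49 = 194.80 mGal

194.8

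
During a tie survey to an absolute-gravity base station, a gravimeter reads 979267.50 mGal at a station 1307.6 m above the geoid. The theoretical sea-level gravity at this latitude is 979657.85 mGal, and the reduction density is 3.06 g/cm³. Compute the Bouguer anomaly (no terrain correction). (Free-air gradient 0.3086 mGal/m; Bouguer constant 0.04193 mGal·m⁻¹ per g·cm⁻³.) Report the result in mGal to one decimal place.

Free-air correction = 0.3086 × 1307.6 = 403.53 mGal
Free-air anomaly = 979267.50 − 979657.85 + (403.53) = 13.18 mGal
Bouguer slab correction = 0.04193 × 3.06 × 1307.6 = 167.77 mGal
Simple Bouguer anomaly = 13.18 − (167.77) = -154.59 mGal

-154.6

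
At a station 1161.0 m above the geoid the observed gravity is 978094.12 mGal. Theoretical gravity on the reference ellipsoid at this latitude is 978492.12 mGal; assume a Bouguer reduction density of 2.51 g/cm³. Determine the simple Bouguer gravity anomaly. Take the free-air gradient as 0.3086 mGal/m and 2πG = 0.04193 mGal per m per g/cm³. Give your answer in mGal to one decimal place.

Free-air correction = 0.3086 × 1161.0 = 358.28 mGal
Free-air anomaly = 978094.12 − 978492.12 + (358.28) = -39.72 mGal
Bouguer slab correction = 0.04193 × 2.51 × 1161.0 = 122.19 mGal
Simple Bouguer anomaly = -39.72 − (122.19) = -161.91 mGal

-161.9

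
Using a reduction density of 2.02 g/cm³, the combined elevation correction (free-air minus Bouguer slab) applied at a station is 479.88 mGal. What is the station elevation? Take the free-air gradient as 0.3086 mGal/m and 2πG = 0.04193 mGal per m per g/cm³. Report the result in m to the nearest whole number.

Combined gradient = 0.3086 − 0.04193 × 2.02 = 0.2239014 mGal/m
h = 479.88 / 0.2239014 = 2143.26 m

2143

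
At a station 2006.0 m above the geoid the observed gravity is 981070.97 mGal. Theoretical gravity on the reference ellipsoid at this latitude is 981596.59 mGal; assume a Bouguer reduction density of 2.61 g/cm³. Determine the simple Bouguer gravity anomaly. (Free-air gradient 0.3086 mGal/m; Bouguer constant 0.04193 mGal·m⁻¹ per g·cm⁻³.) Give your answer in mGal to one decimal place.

-126.1

Free-air correction = 0.3086 × 2006.0 = 619.05 mGal
Free-air anomaly = 981070.97 − 981596.59 + (619.05) = 93.43 mGal
Bouguer slab correction = 0.04193 × 2.61 × 2006.0 = 219.53 mGal
Simple Bouguer anomaly = 93.43 − (219.53) = -126.10 mGal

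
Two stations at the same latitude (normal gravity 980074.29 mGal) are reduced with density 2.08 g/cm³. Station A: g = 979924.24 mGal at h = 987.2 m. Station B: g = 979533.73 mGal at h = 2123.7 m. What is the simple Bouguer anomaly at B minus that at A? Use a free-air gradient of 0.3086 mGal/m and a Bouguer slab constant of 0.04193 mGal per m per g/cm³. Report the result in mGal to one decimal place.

Δg_SB(A) = 979924.24 − 980074.29 + 0.3086×987.2 − 0.04193×2.08×987.2 = 68.50 mGal
Δg_SB(B) = 979533.73 − 980074.29 + 0.3086×2123.7 − 0.04193×2.08×2123.7 = -70.40 mGal
Difference = -70.40 − (68.50) = -138.90 mGal

-138.9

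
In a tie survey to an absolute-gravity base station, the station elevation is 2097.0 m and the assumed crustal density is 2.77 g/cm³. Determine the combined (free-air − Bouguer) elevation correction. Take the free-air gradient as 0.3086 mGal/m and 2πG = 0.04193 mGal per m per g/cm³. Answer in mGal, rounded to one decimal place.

Combined gradient = 0.3086 − 0.04193 × 2.77 = 0.1924539 mGal/m
Combined elevation correction = 0.1924539 × 2097.0 = 403.6 mGal

403.6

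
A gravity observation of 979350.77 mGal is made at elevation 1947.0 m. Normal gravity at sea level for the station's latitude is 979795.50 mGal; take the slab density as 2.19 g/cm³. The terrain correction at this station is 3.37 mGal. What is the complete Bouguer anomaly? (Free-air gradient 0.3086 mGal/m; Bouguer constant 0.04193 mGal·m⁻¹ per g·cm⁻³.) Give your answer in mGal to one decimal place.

Free-air correction = 0.3086 × 1947.0 = 600.84 mGal
Free-air anomaly = 979350.77 − 979795.50 + (600.84) = 156.11 mGal
Bouguer slab correction = 0.04193 × 2.19 × 1947.0 = 178.79 mGal
Simple Bouguer anomaly = 156.11 − (178.79) = -22.68 mGal
Complete Bouguer anomaly = -22.68 + 3.37 = -19.31 mGal

-19.3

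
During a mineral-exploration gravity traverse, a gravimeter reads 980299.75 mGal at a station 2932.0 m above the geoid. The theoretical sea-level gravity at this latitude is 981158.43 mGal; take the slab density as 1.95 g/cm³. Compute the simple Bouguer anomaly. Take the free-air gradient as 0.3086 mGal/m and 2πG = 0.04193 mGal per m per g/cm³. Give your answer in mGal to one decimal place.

Free-air correction = 0.3086 × 2932.0 = 904.82 mGal
Free-air anomaly = 980299.75 − 981158.43 + (904.82) = 46.14 mGal
Bouguer slab correction = 0.04193 × 1.95 × 2932.0 = 239.73 mGal
Simple Bouguer anomaly = 46.14 − (239.73) = -193.59 mGal

-193.6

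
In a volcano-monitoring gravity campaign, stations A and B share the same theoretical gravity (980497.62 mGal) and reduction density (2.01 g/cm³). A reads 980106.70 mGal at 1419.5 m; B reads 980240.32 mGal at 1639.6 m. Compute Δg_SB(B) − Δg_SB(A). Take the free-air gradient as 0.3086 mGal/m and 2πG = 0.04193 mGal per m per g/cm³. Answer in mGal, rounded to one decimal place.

183.0

Δg_SB(A) = 980106.70 − 980497.62 + 0.3086×1419.5 − 0.04193×2.01×1419.5 = -72.50 mGal
Δg_SB(B) = 980240.32 − 980497.62 + 0.3086×1639.6 − 0.04193×2.01×1639.6 = 110.50 mGal
Difference = 110.50 − (-72.50) = 183.00 mGal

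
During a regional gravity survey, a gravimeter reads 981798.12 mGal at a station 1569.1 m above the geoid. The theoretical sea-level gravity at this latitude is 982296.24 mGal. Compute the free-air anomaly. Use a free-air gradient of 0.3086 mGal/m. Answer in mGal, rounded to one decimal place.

-13.9

Free-air correction = 0.3086 × 1569.1 = 484.22 mGal
Free-air anomaly = 981798.12 − 982296.24 + (484.22) = -13.90 mGal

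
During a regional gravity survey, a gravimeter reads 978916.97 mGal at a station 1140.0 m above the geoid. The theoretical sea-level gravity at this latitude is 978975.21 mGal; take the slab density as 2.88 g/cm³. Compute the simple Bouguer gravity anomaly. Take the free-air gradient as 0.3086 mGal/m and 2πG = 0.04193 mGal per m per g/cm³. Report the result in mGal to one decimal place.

155.9

Free-air correction = 0.3086 × 1140.0 = 351.80 mGal
Free-air anomaly = 978916.97 − 978975.21 + (351.80) = 293.56 mGal
Bouguer slab correction = 0.04193 × 2.88 × 1140.0 = 137.66 mGal
Simple Bouguer anomaly = 293.56 − (137.66) = 155.90 mGal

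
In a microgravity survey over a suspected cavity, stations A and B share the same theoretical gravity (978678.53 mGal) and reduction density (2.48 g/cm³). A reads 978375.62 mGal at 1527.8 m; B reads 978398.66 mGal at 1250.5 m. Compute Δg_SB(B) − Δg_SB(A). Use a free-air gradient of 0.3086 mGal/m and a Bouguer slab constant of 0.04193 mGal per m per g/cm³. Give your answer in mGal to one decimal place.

Δg_SB(A) = 978375.62 − 978678.53 + 0.3086×1527.8 − 0.04193×2.48×1527.8 = 9.70 mGal
Δg_SB(B) = 978398.66 − 978678.53 + 0.3086×1250.5 − 0.04193×2.48×1250.5 = -24.00 mGal
Difference = -24.00 − (9.70) = -33.70 mGal

-33.7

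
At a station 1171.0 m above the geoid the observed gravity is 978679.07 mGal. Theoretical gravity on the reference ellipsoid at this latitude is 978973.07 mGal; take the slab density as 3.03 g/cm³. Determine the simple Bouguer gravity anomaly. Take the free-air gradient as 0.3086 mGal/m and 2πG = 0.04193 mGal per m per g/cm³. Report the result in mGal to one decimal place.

Free-air correction = 0.3086 × 1171.0 = 361.37 mGal
Free-air anomaly = 978679.07 − 978973.07 + (361.37) = 67.37 mGal
Bouguer slab correction = 0.04193 × 3.03 × 1171.0 = 148.77 mGal
Simple Bouguer anomaly = 67.37 − (148.77) = -81.40 mGal

-81.4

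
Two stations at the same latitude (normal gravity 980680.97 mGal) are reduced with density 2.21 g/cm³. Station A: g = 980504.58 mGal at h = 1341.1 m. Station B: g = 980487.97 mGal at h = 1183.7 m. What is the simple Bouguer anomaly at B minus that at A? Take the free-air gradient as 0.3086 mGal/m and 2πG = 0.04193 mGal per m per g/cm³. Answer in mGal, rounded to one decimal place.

-50.6

Δg_SB(A) = 980504.58 − 980680.97 + 0.3086×1341.1 − 0.04193×2.21×1341.1 = 113.20 mGal
Δg_SB(B) = 980487.97 − 980680.97 + 0.3086×1183.7 − 0.04193×2.21×1183.7 = 62.60 mGal
Difference = 62.60 − (113.20) = -50.60 mGal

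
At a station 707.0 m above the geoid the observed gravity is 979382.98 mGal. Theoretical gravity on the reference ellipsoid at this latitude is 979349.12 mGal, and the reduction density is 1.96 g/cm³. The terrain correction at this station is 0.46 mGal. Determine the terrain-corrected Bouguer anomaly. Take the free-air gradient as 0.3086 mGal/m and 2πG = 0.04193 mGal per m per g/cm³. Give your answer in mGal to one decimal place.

Free-air correction = 0.3086 × 707.0 = 218.18 mGal
Free-air anomaly = 979382.98 − 979349.12 + (218.18) = 252.04 mGal
Bouguer slab correction = 0.04193 × 1.96 × 707.0 = 58.10 mGal
Simple Bouguer anomaly = 252.04 − (58.10) = 193.94 mGal
Complete Bouguer anomaly = 193.94 + 0.46 = 194.40 mGal

194.4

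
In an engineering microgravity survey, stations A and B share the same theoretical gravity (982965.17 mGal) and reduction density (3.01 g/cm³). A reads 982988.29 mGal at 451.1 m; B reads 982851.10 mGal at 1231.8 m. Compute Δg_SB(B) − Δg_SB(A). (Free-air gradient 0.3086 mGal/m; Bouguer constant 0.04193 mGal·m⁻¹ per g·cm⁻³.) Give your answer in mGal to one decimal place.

5.2

Δg_SB(A) = 982988.29 − 982965.17 + 0.3086×451.1 − 0.04193×3.01×451.1 = 105.40 mGal
Δg_SB(B) = 982851.10 − 982965.17 + 0.3086×1231.8 − 0.04193×3.01×1231.8 = 110.60 mGal
Difference = 110.60 − (105.40) = 5.20 mGal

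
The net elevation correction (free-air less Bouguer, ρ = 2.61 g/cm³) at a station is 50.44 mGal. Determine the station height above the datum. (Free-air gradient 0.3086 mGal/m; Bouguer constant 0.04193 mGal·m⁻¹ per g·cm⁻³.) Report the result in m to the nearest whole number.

253

Combined gradient = 0.3086 − 0.04193 × 2.61 = 0.1991627 mGal/m
h = 50.44 / 0.1991627 = 253.26 m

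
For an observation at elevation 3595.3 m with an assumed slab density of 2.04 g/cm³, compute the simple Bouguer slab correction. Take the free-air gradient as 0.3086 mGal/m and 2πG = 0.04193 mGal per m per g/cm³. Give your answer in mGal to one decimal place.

Bouguer slab correction = 0.04193 × 2.04 × 3595.3 = 307.5 mGal

307.5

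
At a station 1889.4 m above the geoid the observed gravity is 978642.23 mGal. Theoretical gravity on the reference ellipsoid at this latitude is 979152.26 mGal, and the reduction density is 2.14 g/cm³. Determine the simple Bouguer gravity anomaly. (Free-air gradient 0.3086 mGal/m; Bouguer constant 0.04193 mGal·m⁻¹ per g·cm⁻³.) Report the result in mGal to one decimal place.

-96.5

Free-air correction = 0.3086 × 1889.4 = 583.07 mGal
Free-air anomaly = 978642.23 − 979152.26 + (583.07) = 73.04 mGal
Bouguer slab correction = 0.04193 × 2.14 × 1889.4 = 169.54 mGal
Simple Bouguer anomaly = 73.04 − (169.54) = -96.50 mGal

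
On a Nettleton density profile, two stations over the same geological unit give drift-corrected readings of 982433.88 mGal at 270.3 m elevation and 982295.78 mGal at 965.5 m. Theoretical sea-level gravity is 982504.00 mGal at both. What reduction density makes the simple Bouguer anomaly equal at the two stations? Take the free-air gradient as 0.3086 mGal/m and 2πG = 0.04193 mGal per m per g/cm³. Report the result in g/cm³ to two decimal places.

2.62

Δg_obs = 982295.78 − 982433.88 = -138.10 mGal over Δh = 965.5 − 270.3 = 695.2 m
Equal Bouguer anomalies ⇒ Δg_obs + (0.3086 − 0.04193ρ)·Δh = 0
0.3086 − 0.04193ρ = −Δg_obs/Δh = 0.19865
ρ = (0.3086 − 0.19865) / 0.04193 = 2.62 g/cm³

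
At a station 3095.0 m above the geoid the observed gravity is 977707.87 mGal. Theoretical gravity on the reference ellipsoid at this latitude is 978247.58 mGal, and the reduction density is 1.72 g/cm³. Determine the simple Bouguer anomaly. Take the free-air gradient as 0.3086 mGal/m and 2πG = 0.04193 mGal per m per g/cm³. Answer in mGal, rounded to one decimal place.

Free-air correction = 0.3086 × 3095.0 = 955.12 mGal
Free-air anomaly = 977707.87 − 978247.58 + (955.12) = 415.41 mGal
Bouguer slab correction = 0.04193 × 1.72 × 3095.0 = 223.21 mGal
Simple Bouguer anomaly = 415.41 − (223.21) = 192.20 mGal

192.2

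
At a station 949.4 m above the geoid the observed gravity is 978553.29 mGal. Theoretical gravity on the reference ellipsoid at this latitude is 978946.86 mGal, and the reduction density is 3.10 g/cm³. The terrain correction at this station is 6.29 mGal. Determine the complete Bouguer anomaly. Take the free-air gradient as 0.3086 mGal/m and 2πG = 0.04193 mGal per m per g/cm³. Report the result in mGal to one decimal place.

Free-air correction = 0.3086 × 949.4 = 292.98 mGal
Free-air anomaly = 978553.29 − 978946.86 + (292.98) = -100.59 mGal
Bouguer slab correction = 0.04193 × 3.10 × 949.4 = 123.41 mGal
Simple Bouguer anomaly = -100.59 − (123.41) = -224.00 mGal
Complete Bouguer anomaly = -224.00 + 6.29 = -217.71 mGal

-217.7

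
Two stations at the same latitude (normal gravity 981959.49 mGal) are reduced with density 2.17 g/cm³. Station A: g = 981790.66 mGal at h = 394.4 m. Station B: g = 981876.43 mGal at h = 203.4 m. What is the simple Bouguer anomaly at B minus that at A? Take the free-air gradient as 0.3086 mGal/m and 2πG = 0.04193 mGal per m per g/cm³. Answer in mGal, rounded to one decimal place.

44.2

Δg_SB(A) = 981790.66 − 981959.49 + 0.3086×394.4 − 0.04193×2.17×394.4 = -83.00 mGal
Δg_SB(B) = 981876.43 − 981959.49 + 0.3086×203.4 − 0.04193×2.17×203.4 = -38.80 mGal
Difference = -38.80 − (-83.00) = 44.20 mGal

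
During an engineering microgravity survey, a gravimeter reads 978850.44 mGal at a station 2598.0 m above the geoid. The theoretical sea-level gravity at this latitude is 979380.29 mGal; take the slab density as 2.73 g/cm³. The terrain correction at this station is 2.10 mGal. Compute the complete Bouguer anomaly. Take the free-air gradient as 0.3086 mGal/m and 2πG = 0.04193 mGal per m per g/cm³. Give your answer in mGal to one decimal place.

-23.4

Free-air correction = 0.3086 × 2598.0 = 801.74 mGal
Free-air anomaly = 978850.44 − 979380.29 + (801.74) = 271.89 mGal
Bouguer slab correction = 0.04193 × 2.73 × 2598.0 = 297.39 mGal
Simple Bouguer anomaly = 271.89 − (297.39) = -25.50 mGal
Complete Bouguer anomaly = -25.50 + 2.10 = -23.40 mGal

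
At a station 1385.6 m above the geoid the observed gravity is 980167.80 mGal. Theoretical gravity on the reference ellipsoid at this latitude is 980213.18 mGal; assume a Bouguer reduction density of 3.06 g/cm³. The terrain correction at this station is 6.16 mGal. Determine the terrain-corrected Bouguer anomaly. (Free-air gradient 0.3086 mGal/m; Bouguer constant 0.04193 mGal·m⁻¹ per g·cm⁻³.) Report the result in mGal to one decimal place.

Free-air correction = 0.3086 × 1385.6 = 427.60 mGal
Free-air anomaly = 980167.80 − 980213.18 + (427.60) = 382.22 mGal
Bouguer slab correction = 0.04193 × 3.06 × 1385.6 = 177.78 mGal
Simple Bouguer anomaly = 382.22 − (177.78) = 204.44 mGal
Complete Bouguer anomaly = 204.44 + 6.16 = 210.60 mGal

210.6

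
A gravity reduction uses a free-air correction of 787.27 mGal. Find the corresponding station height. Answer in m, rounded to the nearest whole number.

2551

h = 787.27 / 0.3086 = 2551.10 m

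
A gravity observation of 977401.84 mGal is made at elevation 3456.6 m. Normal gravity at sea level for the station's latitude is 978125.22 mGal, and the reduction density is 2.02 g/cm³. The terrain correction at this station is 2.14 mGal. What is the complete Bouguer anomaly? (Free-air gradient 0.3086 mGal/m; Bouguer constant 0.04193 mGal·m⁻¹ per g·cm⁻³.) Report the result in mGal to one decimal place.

Free-air correction = 0.3086 × 3456.6 = 1066.71 mGal
Free-air anomaly = 977401.84 − 978125.22 + (1066.71) = 343.33 mGal
Bouguer slab correction = 0.04193 × 2.02 × 3456.6 = 292.77 mGal
Simple Bouguer anomaly = 343.33 − (292.77) = 50.56 mGal
Complete Bouguer anomaly = 50.56 + 2.14 = 52.70 mGal

52.7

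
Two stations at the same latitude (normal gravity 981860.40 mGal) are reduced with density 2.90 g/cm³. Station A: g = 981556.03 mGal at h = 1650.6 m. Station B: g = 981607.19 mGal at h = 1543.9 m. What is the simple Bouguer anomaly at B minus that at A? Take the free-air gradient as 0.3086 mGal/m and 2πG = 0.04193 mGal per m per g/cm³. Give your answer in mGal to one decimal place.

Δg_SB(A) = 981556.03 − 981860.40 + 0.3086×1650.6 − 0.04193×2.90×1650.6 = 4.30 mGal
Δg_SB(B) = 981607.19 − 981860.40 + 0.3086×1543.9 − 0.04193×2.90×1543.9 = 35.50 mGal
Difference = 35.50 − (4.30) = 31.20 mGal

31.2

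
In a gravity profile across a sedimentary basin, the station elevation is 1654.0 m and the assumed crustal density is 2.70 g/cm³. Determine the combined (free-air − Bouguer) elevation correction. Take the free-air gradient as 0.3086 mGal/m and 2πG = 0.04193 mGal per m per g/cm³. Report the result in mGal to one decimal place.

323.2

Combined gradient = 0.3086 − 0.04193 × 2.70 = 0.1953890 mGal/m
Combined elevation correction = 0.1953890 × 1654.0 = 323.2 mGal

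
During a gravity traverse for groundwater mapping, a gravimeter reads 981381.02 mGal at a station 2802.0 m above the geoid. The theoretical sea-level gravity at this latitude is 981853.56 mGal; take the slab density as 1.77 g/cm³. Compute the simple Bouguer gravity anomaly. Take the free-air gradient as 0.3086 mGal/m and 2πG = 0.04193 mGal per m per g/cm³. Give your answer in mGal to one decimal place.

Free-air correction = 0.3086 × 2802.0 = 864.70 mGal
Free-air anomaly = 981381.02 − 981853.56 + (864.70) = 392.16 mGal
Bouguer slab correction = 0.04193 × 1.77 × 2802.0 = 207.95 mGal
Simple Bouguer anomaly = 392.16 − (207.95) = 184.21 mGal

184.2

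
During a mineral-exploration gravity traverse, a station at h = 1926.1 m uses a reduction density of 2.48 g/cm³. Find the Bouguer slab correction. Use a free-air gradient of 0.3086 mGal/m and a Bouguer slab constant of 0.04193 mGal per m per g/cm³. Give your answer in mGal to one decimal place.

200.3

Bouguer slab correction = 0.04193 × 2.48 × 1926.1 = 200.3 mGal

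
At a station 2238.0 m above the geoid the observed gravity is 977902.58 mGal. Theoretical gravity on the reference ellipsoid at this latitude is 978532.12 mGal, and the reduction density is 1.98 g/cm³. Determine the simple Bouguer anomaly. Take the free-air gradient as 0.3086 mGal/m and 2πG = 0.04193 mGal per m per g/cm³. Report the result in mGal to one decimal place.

Free-air correction = 0.3086 × 2238.0 = 690.65 mGal
Free-air anomaly = 977902.58 − 978532.12 + (690.65) = 61.11 mGal
Bouguer slab correction = 0.04193 × 1.98 × 2238.0 = 185.80 mGal
Simple Bouguer anomaly = 61.11 − (185.80) = -124.69 mGal

-124.7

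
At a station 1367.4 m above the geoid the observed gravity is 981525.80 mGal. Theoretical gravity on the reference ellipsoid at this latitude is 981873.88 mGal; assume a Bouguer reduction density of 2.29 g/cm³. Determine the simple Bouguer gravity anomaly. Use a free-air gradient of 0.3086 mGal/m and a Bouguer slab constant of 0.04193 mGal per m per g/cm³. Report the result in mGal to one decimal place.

Free-air correction = 0.3086 × 1367.4 = 421.98 mGal
Free-air anomaly = 981525.80 − 981873.88 + (421.98) = 73.90 mGal
Bouguer slab correction = 0.04193 × 2.29 × 1367.4 = 131.30 mGal
Simple Bouguer anomaly = 73.90 − (131.30) = -57.40 mGal

-57.4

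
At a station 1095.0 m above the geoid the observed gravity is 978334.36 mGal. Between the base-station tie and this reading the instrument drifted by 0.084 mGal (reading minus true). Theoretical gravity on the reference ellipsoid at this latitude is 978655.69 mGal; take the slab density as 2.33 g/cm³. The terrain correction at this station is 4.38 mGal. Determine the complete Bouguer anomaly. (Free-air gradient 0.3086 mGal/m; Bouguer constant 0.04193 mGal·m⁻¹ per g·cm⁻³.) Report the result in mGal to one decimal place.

Drift-corrected reading = 978334.36 − (0.084) = 978334.276 mGal
Free-air correction = 0.3086 × 1095.0 = 337.92 mGal
Free-air anomaly = 978334.276 − 978655.69 + (337.92) = 16.506 mGal
Bouguer slab correction = 0.04193 × 2.33 × 1095.0 = 106.98 mGal
Simple Bouguer anomaly = 16.506 − (106.98) = -90.474 mGal
Complete Bouguer anomaly = -90.474 + 4.38 = -86.094 mGal

-86.1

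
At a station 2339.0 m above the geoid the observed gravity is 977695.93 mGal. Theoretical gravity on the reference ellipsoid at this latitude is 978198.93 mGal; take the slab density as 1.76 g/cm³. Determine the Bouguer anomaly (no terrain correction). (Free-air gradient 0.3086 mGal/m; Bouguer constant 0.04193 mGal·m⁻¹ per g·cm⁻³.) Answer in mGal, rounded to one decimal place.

46.2

Free-air correction = 0.3086 × 2339.0 = 721.82 mGal
Free-air anomaly = 977695.93 − 978198.93 + (721.82) = 218.82 mGal
Bouguer slab correction = 0.04193 × 1.76 × 2339.0 = 172.61 mGal
Simple Bouguer anomaly = 218.82 − (172.61) = 46.21 mGal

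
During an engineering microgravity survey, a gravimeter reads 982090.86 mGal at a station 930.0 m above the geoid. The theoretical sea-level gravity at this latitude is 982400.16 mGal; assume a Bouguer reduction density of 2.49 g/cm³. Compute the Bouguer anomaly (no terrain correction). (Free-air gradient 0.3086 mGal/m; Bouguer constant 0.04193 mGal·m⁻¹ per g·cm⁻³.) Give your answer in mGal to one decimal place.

Free-air correction = 0.3086 × 930.0 = 287.00 mGal
Free-air anomaly = 982090.86 − 982400.16 + (287.00) = -22.30 mGal
Bouguer slab correction = 0.04193 × 2.49 × 930.0 = 97.10 mGal
Simple Bouguer anomaly = -22.30 − (97.10) = -119.40 mGal

-119.4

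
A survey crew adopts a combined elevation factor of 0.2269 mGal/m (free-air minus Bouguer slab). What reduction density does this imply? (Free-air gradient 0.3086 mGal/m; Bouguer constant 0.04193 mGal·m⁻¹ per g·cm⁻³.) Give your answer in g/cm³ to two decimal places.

0.2269 = 0.3086 − 0.04193 × ρ
ρ = (0.3086 − 0.2269) / 0.04193 = 1.95 g/cm³

1.95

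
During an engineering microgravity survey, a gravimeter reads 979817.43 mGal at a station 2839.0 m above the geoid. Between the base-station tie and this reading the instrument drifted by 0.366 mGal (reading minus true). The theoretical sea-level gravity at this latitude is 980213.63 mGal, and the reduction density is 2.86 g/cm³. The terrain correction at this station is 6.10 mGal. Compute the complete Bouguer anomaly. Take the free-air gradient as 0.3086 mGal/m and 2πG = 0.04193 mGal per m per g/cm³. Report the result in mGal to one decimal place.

145.2

Drift-corrected reading = 979817.43 − (0.366) = 979817.064 mGal
Free-air correction = 0.3086 × 2839.0 = 876.12 mGal
Free-air anomaly = 979817.064 − 980213.63 + (876.12) = 479.554 mGal
Bouguer slab correction = 0.04193 × 2.86 × 2839.0 = 340.45 mGal
Simple Bouguer anomaly = 479.554 − (340.45) = 139.104 mGal
Complete Bouguer anomaly = 139.104 + 6.10 = 145.204 mGal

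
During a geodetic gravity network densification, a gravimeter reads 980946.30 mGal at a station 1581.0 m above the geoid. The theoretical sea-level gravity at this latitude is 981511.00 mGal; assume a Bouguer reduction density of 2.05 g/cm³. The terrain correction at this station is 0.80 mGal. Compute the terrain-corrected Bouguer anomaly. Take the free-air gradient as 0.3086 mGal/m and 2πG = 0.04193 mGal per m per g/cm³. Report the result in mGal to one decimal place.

-211.9

Free-air correction = 0.3086 × 1581.0 = 487.90 mGal
Free-air anomaly = 980946.30 − 981511.00 + (487.90) = -76.80 mGal
Bouguer slab correction = 0.04193 × 2.05 × 1581.0 = 135.90 mGal
Simple Bouguer anomaly = -76.80 − (135.90) = -212.70 mGal
Complete Bouguer anomaly = -212.70 + 0.80 = -211.90 mGal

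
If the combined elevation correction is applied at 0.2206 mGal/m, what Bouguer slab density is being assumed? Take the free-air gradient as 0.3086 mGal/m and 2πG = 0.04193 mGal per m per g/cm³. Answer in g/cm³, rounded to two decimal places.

2.10

0.2206 = 0.3086 − 0.04193 × ρ
ρ = (0.3086 − 0.2206) / 0.04193 = 2.10 g/cm³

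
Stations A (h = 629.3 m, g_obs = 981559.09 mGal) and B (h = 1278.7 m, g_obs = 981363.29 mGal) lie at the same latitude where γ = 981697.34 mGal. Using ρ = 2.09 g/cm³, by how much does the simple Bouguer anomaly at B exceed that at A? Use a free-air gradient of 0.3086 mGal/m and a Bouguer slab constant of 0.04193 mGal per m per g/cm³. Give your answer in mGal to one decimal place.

Δg_SB(A) = 981559.09 − 981697.34 + 0.3086×629.3 − 0.04193×2.09×629.3 = 0.80 mGal
Δg_SB(B) = 981363.29 − 981697.34 + 0.3086×1278.7 − 0.04193×2.09×1278.7 = -51.50 mGal
Difference = -51.50 − (0.80) = -52.30 mGal

-52.3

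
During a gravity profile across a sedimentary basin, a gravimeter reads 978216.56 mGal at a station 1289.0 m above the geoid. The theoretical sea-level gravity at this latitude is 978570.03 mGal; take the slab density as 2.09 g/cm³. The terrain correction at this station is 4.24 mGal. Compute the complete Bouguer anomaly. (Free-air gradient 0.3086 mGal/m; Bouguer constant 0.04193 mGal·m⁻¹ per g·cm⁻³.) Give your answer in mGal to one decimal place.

Free-air correction = 0.3086 × 1289.0 = 397.79 mGal
Free-air anomaly = 978216.56 − 978570.03 + (397.79) = 44.32 mGal
Bouguer slab correction = 0.04193 × 2.09 × 1289.0 = 112.96 mGal
Simple Bouguer anomaly = 44.32 − (112.96) = -68.64 mGal
Complete Bouguer anomaly = -68.64 + 4.24 = -64.40 mGal

-64.4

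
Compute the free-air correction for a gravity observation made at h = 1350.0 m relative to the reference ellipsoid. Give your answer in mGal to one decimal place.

Free-air correction = 0.3086 × 1350.0 = 416.6 mGal

416.6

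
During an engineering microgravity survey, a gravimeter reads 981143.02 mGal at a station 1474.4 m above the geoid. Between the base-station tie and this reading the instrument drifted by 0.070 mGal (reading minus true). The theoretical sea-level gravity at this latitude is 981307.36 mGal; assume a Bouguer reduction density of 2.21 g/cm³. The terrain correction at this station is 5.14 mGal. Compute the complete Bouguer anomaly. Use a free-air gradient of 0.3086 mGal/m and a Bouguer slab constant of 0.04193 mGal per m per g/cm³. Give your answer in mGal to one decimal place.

159.1

Drift-corrected reading = 981143.02 − (0.070) = 981142.950 mGal
Free-air correction = 0.3086 × 1474.4 = 455.00 mGal
Free-air anomaly = 981142.950 − 981307.36 + (455.00) = 290.590 mGal
Bouguer slab correction = 0.04193 × 2.21 × 1474.4 = 136.63 mGal
Simple Bouguer anomaly = 290.590 − (136.63) = 153.960 mGal
Complete Bouguer anomaly = 153.960 + 5.14 = 159.100 mGal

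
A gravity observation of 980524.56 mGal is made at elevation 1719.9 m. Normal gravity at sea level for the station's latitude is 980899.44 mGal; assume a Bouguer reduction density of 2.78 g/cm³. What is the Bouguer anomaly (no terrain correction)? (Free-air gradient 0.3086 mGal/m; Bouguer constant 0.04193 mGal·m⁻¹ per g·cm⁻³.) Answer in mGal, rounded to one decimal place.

Free-air correction = 0.3086 × 1719.9 = 530.76 mGal
Free-air anomaly = 980524.56 − 980899.44 + (530.76) = 155.88 mGal
Bouguer slab correction = 0.04193 × 2.78 × 1719.9 = 200.48 mGal
Simple Bouguer anomaly = 155.88 − (200.48) = -44.60 mGal

-44.6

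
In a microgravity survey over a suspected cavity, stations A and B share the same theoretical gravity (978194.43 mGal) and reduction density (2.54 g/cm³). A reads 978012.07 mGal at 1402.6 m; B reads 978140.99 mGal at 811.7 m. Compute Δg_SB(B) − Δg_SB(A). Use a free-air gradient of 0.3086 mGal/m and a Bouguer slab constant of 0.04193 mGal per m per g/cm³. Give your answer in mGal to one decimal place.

Δg_SB(A) = 978012.07 − 978194.43 + 0.3086×1402.6 − 0.04193×2.54×1402.6 = 101.10 mGal
Δg_SB(B) = 978140.99 − 978194.43 + 0.3086×811.7 − 0.04193×2.54×811.7 = 110.60 mGal
Difference = 110.60 − (101.10) = 9.50 mGal

9.5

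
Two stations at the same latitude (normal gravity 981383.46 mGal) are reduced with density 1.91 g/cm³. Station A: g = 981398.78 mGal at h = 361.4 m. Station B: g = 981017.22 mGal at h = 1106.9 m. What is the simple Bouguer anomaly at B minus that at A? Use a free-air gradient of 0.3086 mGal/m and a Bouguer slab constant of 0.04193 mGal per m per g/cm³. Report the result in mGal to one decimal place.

Δg_SB(A) = 981398.78 − 981383.46 + 0.3086×361.4 − 0.04193×1.91×361.4 = 97.90 mGal
Δg_SB(B) = 981017.22 − 981383.46 + 0.3086×1106.9 − 0.04193×1.91×1106.9 = -113.30 mGal
Difference = -113.30 − (97.90) = -211.20 mGal

-211.2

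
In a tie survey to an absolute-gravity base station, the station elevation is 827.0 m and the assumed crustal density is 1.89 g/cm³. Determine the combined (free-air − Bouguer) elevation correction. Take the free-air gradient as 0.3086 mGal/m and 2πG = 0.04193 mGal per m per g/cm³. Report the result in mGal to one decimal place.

Combined gradient = 0.3086 − 0.04193 × 1.89 = 0.2293523 mGal/m
Combined elevation correction = 0.2293523 × 827.0 = 189.7 mGal

189.7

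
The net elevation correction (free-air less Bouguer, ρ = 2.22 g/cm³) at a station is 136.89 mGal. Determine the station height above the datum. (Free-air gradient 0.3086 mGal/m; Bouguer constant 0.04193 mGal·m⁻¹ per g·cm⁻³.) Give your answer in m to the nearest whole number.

635

Combined gradient = 0.3086 − 0.04193 × 2.22 = 0.2155154 mGal/m
h = 136.89 / 0.2155154 = 635.18 m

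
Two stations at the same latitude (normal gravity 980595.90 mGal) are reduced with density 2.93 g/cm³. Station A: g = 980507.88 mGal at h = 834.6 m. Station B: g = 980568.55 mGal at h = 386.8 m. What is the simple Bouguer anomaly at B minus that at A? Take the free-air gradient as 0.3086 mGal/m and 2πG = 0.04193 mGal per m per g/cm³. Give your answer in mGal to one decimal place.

-22.5

Δg_SB(A) = 980507.88 − 980595.90 + 0.3086×834.6 − 0.04193×2.93×834.6 = 67.00 mGal
Δg_SB(B) = 980568.55 − 980595.90 + 0.3086×386.8 − 0.04193×2.93×386.8 = 44.50 mGal
Difference = 44.50 − (67.00) = -22.50 mGal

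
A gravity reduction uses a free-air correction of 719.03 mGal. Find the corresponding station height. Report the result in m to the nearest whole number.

2330

h = 719.03 / 0.3086 = 2329.97 m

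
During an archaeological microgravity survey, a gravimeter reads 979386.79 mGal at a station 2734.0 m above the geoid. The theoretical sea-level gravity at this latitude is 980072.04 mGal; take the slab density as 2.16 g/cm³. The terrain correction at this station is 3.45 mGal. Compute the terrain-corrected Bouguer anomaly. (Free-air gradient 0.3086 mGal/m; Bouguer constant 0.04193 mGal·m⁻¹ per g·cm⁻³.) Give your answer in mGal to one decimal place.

-85.7

Free-air correction = 0.3086 × 2734.0 = 843.71 mGal
Free-air anomaly = 979386.79 − 980072.04 + (843.71) = 158.46 mGal
Bouguer slab correction = 0.04193 × 2.16 × 2734.0 = 247.62 mGal
Simple Bouguer anomaly = 158.46 − (247.62) = -89.16 mGal
Complete Bouguer anomaly = -89.16 + 3.45 = -85.71 mGal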